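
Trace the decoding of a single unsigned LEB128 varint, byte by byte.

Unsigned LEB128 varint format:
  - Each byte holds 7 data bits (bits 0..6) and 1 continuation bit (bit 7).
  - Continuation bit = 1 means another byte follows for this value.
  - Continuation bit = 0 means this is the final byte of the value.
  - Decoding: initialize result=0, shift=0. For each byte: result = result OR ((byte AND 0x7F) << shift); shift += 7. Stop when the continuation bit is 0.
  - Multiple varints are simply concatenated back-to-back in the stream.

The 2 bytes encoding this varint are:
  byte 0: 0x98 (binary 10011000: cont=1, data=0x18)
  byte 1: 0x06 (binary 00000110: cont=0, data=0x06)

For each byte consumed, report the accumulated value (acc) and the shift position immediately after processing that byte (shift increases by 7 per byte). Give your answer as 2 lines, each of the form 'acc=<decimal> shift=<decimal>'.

byte 0=0x98: payload=0x18=24, contrib = 24<<0 = 24; acc -> 24, shift -> 7
byte 1=0x06: payload=0x06=6, contrib = 6<<7 = 768; acc -> 792, shift -> 14

Answer: acc=24 shift=7
acc=792 shift=14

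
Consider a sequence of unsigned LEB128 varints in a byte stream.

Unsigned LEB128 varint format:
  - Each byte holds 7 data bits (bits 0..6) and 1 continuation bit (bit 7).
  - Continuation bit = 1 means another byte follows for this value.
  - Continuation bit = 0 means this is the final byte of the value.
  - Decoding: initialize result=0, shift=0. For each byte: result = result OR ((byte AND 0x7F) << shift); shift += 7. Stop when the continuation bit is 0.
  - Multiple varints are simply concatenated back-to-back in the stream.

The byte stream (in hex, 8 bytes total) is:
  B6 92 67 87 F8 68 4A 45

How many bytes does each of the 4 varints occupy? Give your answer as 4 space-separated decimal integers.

  byte[0]=0xB6 cont=1 payload=0x36=54: acc |= 54<<0 -> acc=54 shift=7
  byte[1]=0x92 cont=1 payload=0x12=18: acc |= 18<<7 -> acc=2358 shift=14
  byte[2]=0x67 cont=0 payload=0x67=103: acc |= 103<<14 -> acc=1689910 shift=21 [end]
Varint 1: bytes[0:3] = B6 92 67 -> value 1689910 (3 byte(s))
  byte[3]=0x87 cont=1 payload=0x07=7: acc |= 7<<0 -> acc=7 shift=7
  byte[4]=0xF8 cont=1 payload=0x78=120: acc |= 120<<7 -> acc=15367 shift=14
  byte[5]=0x68 cont=0 payload=0x68=104: acc |= 104<<14 -> acc=1719303 shift=21 [end]
Varint 2: bytes[3:6] = 87 F8 68 -> value 1719303 (3 byte(s))
  byte[6]=0x4A cont=0 payload=0x4A=74: acc |= 74<<0 -> acc=74 shift=7 [end]
Varint 3: bytes[6:7] = 4A -> value 74 (1 byte(s))
  byte[7]=0x45 cont=0 payload=0x45=69: acc |= 69<<0 -> acc=69 shift=7 [end]
Varint 4: bytes[7:8] = 45 -> value 69 (1 byte(s))

Answer: 3 3 1 1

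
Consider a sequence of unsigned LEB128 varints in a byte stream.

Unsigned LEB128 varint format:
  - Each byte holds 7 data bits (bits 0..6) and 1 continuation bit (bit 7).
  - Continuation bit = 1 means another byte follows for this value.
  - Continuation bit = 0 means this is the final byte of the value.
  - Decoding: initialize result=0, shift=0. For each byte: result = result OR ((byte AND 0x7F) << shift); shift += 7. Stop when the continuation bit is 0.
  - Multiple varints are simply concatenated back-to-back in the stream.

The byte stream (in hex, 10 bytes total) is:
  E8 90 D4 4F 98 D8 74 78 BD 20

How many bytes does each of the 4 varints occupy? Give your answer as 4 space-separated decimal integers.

  byte[0]=0xE8 cont=1 payload=0x68=104: acc |= 104<<0 -> acc=104 shift=7
  byte[1]=0x90 cont=1 payload=0x10=16: acc |= 16<<7 -> acc=2152 shift=14
  byte[2]=0xD4 cont=1 payload=0x54=84: acc |= 84<<14 -> acc=1378408 shift=21
  byte[3]=0x4F cont=0 payload=0x4F=79: acc |= 79<<21 -> acc=167053416 shift=28 [end]
Varint 1: bytes[0:4] = E8 90 D4 4F -> value 167053416 (4 byte(s))
  byte[4]=0x98 cont=1 payload=0x18=24: acc |= 24<<0 -> acc=24 shift=7
  byte[5]=0xD8 cont=1 payload=0x58=88: acc |= 88<<7 -> acc=11288 shift=14
  byte[6]=0x74 cont=0 payload=0x74=116: acc |= 116<<14 -> acc=1911832 shift=21 [end]
Varint 2: bytes[4:7] = 98 D8 74 -> value 1911832 (3 byte(s))
  byte[7]=0x78 cont=0 payload=0x78=120: acc |= 120<<0 -> acc=120 shift=7 [end]
Varint 3: bytes[7:8] = 78 -> value 120 (1 byte(s))
  byte[8]=0xBD cont=1 payload=0x3D=61: acc |= 61<<0 -> acc=61 shift=7
  byte[9]=0x20 cont=0 payload=0x20=32: acc |= 32<<7 -> acc=4157 shift=14 [end]
Varint 4: bytes[8:10] = BD 20 -> value 4157 (2 byte(s))

Answer: 4 3 1 2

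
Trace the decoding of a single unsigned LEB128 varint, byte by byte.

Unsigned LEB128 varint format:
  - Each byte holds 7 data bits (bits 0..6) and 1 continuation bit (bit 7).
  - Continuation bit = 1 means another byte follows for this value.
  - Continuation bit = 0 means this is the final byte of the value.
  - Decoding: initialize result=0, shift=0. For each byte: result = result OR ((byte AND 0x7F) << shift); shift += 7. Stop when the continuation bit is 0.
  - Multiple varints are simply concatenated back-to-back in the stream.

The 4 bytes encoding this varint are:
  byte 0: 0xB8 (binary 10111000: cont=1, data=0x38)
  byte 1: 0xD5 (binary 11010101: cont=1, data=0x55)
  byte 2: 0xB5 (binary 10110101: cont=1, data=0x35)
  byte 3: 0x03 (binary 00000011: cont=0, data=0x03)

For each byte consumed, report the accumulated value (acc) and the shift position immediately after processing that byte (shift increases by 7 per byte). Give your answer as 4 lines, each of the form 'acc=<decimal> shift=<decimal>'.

Answer: acc=56 shift=7
acc=10936 shift=14
acc=879288 shift=21
acc=7170744 shift=28

Derivation:
byte 0=0xB8: payload=0x38=56, contrib = 56<<0 = 56; acc -> 56, shift -> 7
byte 1=0xD5: payload=0x55=85, contrib = 85<<7 = 10880; acc -> 10936, shift -> 14
byte 2=0xB5: payload=0x35=53, contrib = 53<<14 = 868352; acc -> 879288, shift -> 21
byte 3=0x03: payload=0x03=3, contrib = 3<<21 = 6291456; acc -> 7170744, shift -> 28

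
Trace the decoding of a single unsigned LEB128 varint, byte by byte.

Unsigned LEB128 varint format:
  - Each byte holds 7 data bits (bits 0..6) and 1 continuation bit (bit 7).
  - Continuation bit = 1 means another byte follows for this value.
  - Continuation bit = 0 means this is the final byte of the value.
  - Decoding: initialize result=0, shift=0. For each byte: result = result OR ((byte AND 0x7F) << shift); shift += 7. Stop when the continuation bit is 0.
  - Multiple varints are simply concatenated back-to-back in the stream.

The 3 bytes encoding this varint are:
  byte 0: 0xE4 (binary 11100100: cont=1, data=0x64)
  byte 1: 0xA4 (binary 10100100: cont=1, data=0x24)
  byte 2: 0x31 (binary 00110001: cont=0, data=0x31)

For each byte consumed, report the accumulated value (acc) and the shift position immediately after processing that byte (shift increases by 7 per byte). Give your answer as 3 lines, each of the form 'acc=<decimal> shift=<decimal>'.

Answer: acc=100 shift=7
acc=4708 shift=14
acc=807524 shift=21

Derivation:
byte 0=0xE4: payload=0x64=100, contrib = 100<<0 = 100; acc -> 100, shift -> 7
byte 1=0xA4: payload=0x24=36, contrib = 36<<7 = 4608; acc -> 4708, shift -> 14
byte 2=0x31: payload=0x31=49, contrib = 49<<14 = 802816; acc -> 807524, shift -> 21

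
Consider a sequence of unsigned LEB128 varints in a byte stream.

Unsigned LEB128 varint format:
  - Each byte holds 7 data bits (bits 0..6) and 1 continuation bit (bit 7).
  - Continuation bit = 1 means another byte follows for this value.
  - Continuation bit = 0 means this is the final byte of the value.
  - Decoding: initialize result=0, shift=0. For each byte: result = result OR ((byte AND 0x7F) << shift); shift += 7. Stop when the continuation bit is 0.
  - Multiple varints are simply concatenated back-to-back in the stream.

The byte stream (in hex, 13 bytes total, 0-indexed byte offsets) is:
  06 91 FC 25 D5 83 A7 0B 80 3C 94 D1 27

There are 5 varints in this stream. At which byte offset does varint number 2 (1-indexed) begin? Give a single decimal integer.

Answer: 1

Derivation:
  byte[0]=0x06 cont=0 payload=0x06=6: acc |= 6<<0 -> acc=6 shift=7 [end]
Varint 1: bytes[0:1] = 06 -> value 6 (1 byte(s))
  byte[1]=0x91 cont=1 payload=0x11=17: acc |= 17<<0 -> acc=17 shift=7
  byte[2]=0xFC cont=1 payload=0x7C=124: acc |= 124<<7 -> acc=15889 shift=14
  byte[3]=0x25 cont=0 payload=0x25=37: acc |= 37<<14 -> acc=622097 shift=21 [end]
Varint 2: bytes[1:4] = 91 FC 25 -> value 622097 (3 byte(s))
  byte[4]=0xD5 cont=1 payload=0x55=85: acc |= 85<<0 -> acc=85 shift=7
  byte[5]=0x83 cont=1 payload=0x03=3: acc |= 3<<7 -> acc=469 shift=14
  byte[6]=0xA7 cont=1 payload=0x27=39: acc |= 39<<14 -> acc=639445 shift=21
  byte[7]=0x0B cont=0 payload=0x0B=11: acc |= 11<<21 -> acc=23708117 shift=28 [end]
Varint 3: bytes[4:8] = D5 83 A7 0B -> value 23708117 (4 byte(s))
  byte[8]=0x80 cont=1 payload=0x00=0: acc |= 0<<0 -> acc=0 shift=7
  byte[9]=0x3C cont=0 payload=0x3C=60: acc |= 60<<7 -> acc=7680 shift=14 [end]
Varint 4: bytes[8:10] = 80 3C -> value 7680 (2 byte(s))
  byte[10]=0x94 cont=1 payload=0x14=20: acc |= 20<<0 -> acc=20 shift=7
  byte[11]=0xD1 cont=1 payload=0x51=81: acc |= 81<<7 -> acc=10388 shift=14
  byte[12]=0x27 cont=0 payload=0x27=39: acc |= 39<<14 -> acc=649364 shift=21 [end]
Varint 5: bytes[10:13] = 94 D1 27 -> value 649364 (3 byte(s))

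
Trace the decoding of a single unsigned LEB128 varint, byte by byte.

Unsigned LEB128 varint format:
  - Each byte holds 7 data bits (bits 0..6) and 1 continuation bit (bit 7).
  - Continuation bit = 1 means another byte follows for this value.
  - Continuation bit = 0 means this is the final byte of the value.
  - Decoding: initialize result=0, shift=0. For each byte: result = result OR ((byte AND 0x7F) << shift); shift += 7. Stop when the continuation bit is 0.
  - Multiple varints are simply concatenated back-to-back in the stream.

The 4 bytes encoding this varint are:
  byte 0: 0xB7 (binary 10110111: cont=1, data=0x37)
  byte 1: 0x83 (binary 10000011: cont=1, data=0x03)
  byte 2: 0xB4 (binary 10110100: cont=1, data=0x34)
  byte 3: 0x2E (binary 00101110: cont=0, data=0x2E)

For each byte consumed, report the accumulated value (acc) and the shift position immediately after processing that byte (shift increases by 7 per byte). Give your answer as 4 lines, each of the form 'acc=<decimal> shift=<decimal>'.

Answer: acc=55 shift=7
acc=439 shift=14
acc=852407 shift=21
acc=97321399 shift=28

Derivation:
byte 0=0xB7: payload=0x37=55, contrib = 55<<0 = 55; acc -> 55, shift -> 7
byte 1=0x83: payload=0x03=3, contrib = 3<<7 = 384; acc -> 439, shift -> 14
byte 2=0xB4: payload=0x34=52, contrib = 52<<14 = 851968; acc -> 852407, shift -> 21
byte 3=0x2E: payload=0x2E=46, contrib = 46<<21 = 96468992; acc -> 97321399, shift -> 28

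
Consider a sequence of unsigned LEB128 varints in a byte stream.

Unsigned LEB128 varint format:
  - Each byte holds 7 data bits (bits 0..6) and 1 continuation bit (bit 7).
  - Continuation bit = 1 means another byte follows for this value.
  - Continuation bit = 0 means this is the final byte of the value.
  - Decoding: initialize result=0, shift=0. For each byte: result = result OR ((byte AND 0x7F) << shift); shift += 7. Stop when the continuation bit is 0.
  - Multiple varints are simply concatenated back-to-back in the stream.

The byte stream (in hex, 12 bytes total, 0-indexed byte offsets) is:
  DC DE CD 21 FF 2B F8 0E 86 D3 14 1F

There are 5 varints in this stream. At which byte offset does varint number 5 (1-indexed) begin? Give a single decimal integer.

Answer: 11

Derivation:
  byte[0]=0xDC cont=1 payload=0x5C=92: acc |= 92<<0 -> acc=92 shift=7
  byte[1]=0xDE cont=1 payload=0x5E=94: acc |= 94<<7 -> acc=12124 shift=14
  byte[2]=0xCD cont=1 payload=0x4D=77: acc |= 77<<14 -> acc=1273692 shift=21
  byte[3]=0x21 cont=0 payload=0x21=33: acc |= 33<<21 -> acc=70479708 shift=28 [end]
Varint 1: bytes[0:4] = DC DE CD 21 -> value 70479708 (4 byte(s))
  byte[4]=0xFF cont=1 payload=0x7F=127: acc |= 127<<0 -> acc=127 shift=7
  byte[5]=0x2B cont=0 payload=0x2B=43: acc |= 43<<7 -> acc=5631 shift=14 [end]
Varint 2: bytes[4:6] = FF 2B -> value 5631 (2 byte(s))
  byte[6]=0xF8 cont=1 payload=0x78=120: acc |= 120<<0 -> acc=120 shift=7
  byte[7]=0x0E cont=0 payload=0x0E=14: acc |= 14<<7 -> acc=1912 shift=14 [end]
Varint 3: bytes[6:8] = F8 0E -> value 1912 (2 byte(s))
  byte[8]=0x86 cont=1 payload=0x06=6: acc |= 6<<0 -> acc=6 shift=7
  byte[9]=0xD3 cont=1 payload=0x53=83: acc |= 83<<7 -> acc=10630 shift=14
  byte[10]=0x14 cont=0 payload=0x14=20: acc |= 20<<14 -> acc=338310 shift=21 [end]
Varint 4: bytes[8:11] = 86 D3 14 -> value 338310 (3 byte(s))
  byte[11]=0x1F cont=0 payload=0x1F=31: acc |= 31<<0 -> acc=31 shift=7 [end]
Varint 5: bytes[11:12] = 1F -> value 31 (1 byte(s))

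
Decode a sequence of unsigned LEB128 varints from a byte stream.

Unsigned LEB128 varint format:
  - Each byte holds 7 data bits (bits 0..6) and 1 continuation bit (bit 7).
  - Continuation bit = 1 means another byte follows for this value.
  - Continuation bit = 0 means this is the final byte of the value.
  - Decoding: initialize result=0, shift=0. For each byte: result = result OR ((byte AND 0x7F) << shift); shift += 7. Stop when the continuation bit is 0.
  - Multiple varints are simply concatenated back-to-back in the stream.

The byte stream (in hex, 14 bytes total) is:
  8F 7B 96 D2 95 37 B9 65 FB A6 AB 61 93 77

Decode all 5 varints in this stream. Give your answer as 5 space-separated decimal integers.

  byte[0]=0x8F cont=1 payload=0x0F=15: acc |= 15<<0 -> acc=15 shift=7
  byte[1]=0x7B cont=0 payload=0x7B=123: acc |= 123<<7 -> acc=15759 shift=14 [end]
Varint 1: bytes[0:2] = 8F 7B -> value 15759 (2 byte(s))
  byte[2]=0x96 cont=1 payload=0x16=22: acc |= 22<<0 -> acc=22 shift=7
  byte[3]=0xD2 cont=1 payload=0x52=82: acc |= 82<<7 -> acc=10518 shift=14
  byte[4]=0x95 cont=1 payload=0x15=21: acc |= 21<<14 -> acc=354582 shift=21
  byte[5]=0x37 cont=0 payload=0x37=55: acc |= 55<<21 -> acc=115697942 shift=28 [end]
Varint 2: bytes[2:6] = 96 D2 95 37 -> value 115697942 (4 byte(s))
  byte[6]=0xB9 cont=1 payload=0x39=57: acc |= 57<<0 -> acc=57 shift=7
  byte[7]=0x65 cont=0 payload=0x65=101: acc |= 101<<7 -> acc=12985 shift=14 [end]
Varint 3: bytes[6:8] = B9 65 -> value 12985 (2 byte(s))
  byte[8]=0xFB cont=1 payload=0x7B=123: acc |= 123<<0 -> acc=123 shift=7
  byte[9]=0xA6 cont=1 payload=0x26=38: acc |= 38<<7 -> acc=4987 shift=14
  byte[10]=0xAB cont=1 payload=0x2B=43: acc |= 43<<14 -> acc=709499 shift=21
  byte[11]=0x61 cont=0 payload=0x61=97: acc |= 97<<21 -> acc=204133243 shift=28 [end]
Varint 4: bytes[8:12] = FB A6 AB 61 -> value 204133243 (4 byte(s))
  byte[12]=0x93 cont=1 payload=0x13=19: acc |= 19<<0 -> acc=19 shift=7
  byte[13]=0x77 cont=0 payload=0x77=119: acc |= 119<<7 -> acc=15251 shift=14 [end]
Varint 5: bytes[12:14] = 93 77 -> value 15251 (2 byte(s))

Answer: 15759 115697942 12985 204133243 15251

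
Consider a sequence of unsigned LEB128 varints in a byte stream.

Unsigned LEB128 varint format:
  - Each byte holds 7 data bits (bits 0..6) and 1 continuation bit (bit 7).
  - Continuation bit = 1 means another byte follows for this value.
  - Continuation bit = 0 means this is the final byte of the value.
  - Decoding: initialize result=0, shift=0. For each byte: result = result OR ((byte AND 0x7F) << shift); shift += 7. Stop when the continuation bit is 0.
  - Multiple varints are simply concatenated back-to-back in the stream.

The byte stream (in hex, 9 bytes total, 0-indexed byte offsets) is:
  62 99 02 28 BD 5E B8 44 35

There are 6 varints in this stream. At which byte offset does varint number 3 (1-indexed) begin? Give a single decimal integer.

Answer: 3

Derivation:
  byte[0]=0x62 cont=0 payload=0x62=98: acc |= 98<<0 -> acc=98 shift=7 [end]
Varint 1: bytes[0:1] = 62 -> value 98 (1 byte(s))
  byte[1]=0x99 cont=1 payload=0x19=25: acc |= 25<<0 -> acc=25 shift=7
  byte[2]=0x02 cont=0 payload=0x02=2: acc |= 2<<7 -> acc=281 shift=14 [end]
Varint 2: bytes[1:3] = 99 02 -> value 281 (2 byte(s))
  byte[3]=0x28 cont=0 payload=0x28=40: acc |= 40<<0 -> acc=40 shift=7 [end]
Varint 3: bytes[3:4] = 28 -> value 40 (1 byte(s))
  byte[4]=0xBD cont=1 payload=0x3D=61: acc |= 61<<0 -> acc=61 shift=7
  byte[5]=0x5E cont=0 payload=0x5E=94: acc |= 94<<7 -> acc=12093 shift=14 [end]
Varint 4: bytes[4:6] = BD 5E -> value 12093 (2 byte(s))
  byte[6]=0xB8 cont=1 payload=0x38=56: acc |= 56<<0 -> acc=56 shift=7
  byte[7]=0x44 cont=0 payload=0x44=68: acc |= 68<<7 -> acc=8760 shift=14 [end]
Varint 5: bytes[6:8] = B8 44 -> value 8760 (2 byte(s))
  byte[8]=0x35 cont=0 payload=0x35=53: acc |= 53<<0 -> acc=53 shift=7 [end]
Varint 6: bytes[8:9] = 35 -> value 53 (1 byte(s))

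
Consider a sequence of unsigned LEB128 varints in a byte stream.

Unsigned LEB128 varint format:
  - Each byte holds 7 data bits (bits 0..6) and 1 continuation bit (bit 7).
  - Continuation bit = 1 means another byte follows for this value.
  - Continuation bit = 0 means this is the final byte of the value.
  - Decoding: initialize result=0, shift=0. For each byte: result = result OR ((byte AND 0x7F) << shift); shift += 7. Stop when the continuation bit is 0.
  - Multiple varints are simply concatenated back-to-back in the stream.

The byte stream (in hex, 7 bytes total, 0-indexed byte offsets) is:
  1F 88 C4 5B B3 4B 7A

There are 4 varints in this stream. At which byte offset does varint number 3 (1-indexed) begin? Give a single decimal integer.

Answer: 4

Derivation:
  byte[0]=0x1F cont=0 payload=0x1F=31: acc |= 31<<0 -> acc=31 shift=7 [end]
Varint 1: bytes[0:1] = 1F -> value 31 (1 byte(s))
  byte[1]=0x88 cont=1 payload=0x08=8: acc |= 8<<0 -> acc=8 shift=7
  byte[2]=0xC4 cont=1 payload=0x44=68: acc |= 68<<7 -> acc=8712 shift=14
  byte[3]=0x5B cont=0 payload=0x5B=91: acc |= 91<<14 -> acc=1499656 shift=21 [end]
Varint 2: bytes[1:4] = 88 C4 5B -> value 1499656 (3 byte(s))
  byte[4]=0xB3 cont=1 payload=0x33=51: acc |= 51<<0 -> acc=51 shift=7
  byte[5]=0x4B cont=0 payload=0x4B=75: acc |= 75<<7 -> acc=9651 shift=14 [end]
Varint 3: bytes[4:6] = B3 4B -> value 9651 (2 byte(s))
  byte[6]=0x7A cont=0 payload=0x7A=122: acc |= 122<<0 -> acc=122 shift=7 [end]
Varint 4: bytes[6:7] = 7A -> value 122 (1 byte(s))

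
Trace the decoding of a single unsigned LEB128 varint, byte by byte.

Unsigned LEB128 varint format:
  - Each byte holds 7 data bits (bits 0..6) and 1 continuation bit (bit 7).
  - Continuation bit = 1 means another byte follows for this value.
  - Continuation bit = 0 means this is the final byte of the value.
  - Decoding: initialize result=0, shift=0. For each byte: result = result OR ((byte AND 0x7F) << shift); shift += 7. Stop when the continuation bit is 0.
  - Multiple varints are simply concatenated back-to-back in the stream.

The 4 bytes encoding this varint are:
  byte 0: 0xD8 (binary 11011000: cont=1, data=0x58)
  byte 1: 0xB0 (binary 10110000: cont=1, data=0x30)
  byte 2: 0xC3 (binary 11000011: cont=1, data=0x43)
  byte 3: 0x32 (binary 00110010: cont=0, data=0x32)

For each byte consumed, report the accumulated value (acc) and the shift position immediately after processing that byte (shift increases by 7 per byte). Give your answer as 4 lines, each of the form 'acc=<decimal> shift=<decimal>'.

byte 0=0xD8: payload=0x58=88, contrib = 88<<0 = 88; acc -> 88, shift -> 7
byte 1=0xB0: payload=0x30=48, contrib = 48<<7 = 6144; acc -> 6232, shift -> 14
byte 2=0xC3: payload=0x43=67, contrib = 67<<14 = 1097728; acc -> 1103960, shift -> 21
byte 3=0x32: payload=0x32=50, contrib = 50<<21 = 104857600; acc -> 105961560, shift -> 28

Answer: acc=88 shift=7
acc=6232 shift=14
acc=1103960 shift=21
acc=105961560 shift=28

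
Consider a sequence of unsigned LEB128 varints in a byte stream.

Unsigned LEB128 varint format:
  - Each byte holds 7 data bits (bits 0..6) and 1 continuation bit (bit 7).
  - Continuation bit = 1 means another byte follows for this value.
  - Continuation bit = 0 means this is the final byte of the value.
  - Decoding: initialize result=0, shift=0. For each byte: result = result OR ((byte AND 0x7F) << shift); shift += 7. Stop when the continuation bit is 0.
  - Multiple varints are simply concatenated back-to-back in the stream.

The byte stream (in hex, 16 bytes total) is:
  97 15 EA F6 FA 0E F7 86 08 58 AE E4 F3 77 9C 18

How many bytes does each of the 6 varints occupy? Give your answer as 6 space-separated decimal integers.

Answer: 2 4 3 1 4 2

Derivation:
  byte[0]=0x97 cont=1 payload=0x17=23: acc |= 23<<0 -> acc=23 shift=7
  byte[1]=0x15 cont=0 payload=0x15=21: acc |= 21<<7 -> acc=2711 shift=14 [end]
Varint 1: bytes[0:2] = 97 15 -> value 2711 (2 byte(s))
  byte[2]=0xEA cont=1 payload=0x6A=106: acc |= 106<<0 -> acc=106 shift=7
  byte[3]=0xF6 cont=1 payload=0x76=118: acc |= 118<<7 -> acc=15210 shift=14
  byte[4]=0xFA cont=1 payload=0x7A=122: acc |= 122<<14 -> acc=2014058 shift=21
  byte[5]=0x0E cont=0 payload=0x0E=14: acc |= 14<<21 -> acc=31374186 shift=28 [end]
Varint 2: bytes[2:6] = EA F6 FA 0E -> value 31374186 (4 byte(s))
  byte[6]=0xF7 cont=1 payload=0x77=119: acc |= 119<<0 -> acc=119 shift=7
  byte[7]=0x86 cont=1 payload=0x06=6: acc |= 6<<7 -> acc=887 shift=14
  byte[8]=0x08 cont=0 payload=0x08=8: acc |= 8<<14 -> acc=131959 shift=21 [end]
Varint 3: bytes[6:9] = F7 86 08 -> value 131959 (3 byte(s))
  byte[9]=0x58 cont=0 payload=0x58=88: acc |= 88<<0 -> acc=88 shift=7 [end]
Varint 4: bytes[9:10] = 58 -> value 88 (1 byte(s))
  byte[10]=0xAE cont=1 payload=0x2E=46: acc |= 46<<0 -> acc=46 shift=7
  byte[11]=0xE4 cont=1 payload=0x64=100: acc |= 100<<7 -> acc=12846 shift=14
  byte[12]=0xF3 cont=1 payload=0x73=115: acc |= 115<<14 -> acc=1897006 shift=21
  byte[13]=0x77 cont=0 payload=0x77=119: acc |= 119<<21 -> acc=251458094 shift=28 [end]
Varint 5: bytes[10:14] = AE E4 F3 77 -> value 251458094 (4 byte(s))
  byte[14]=0x9C cont=1 payload=0x1C=28: acc |= 28<<0 -> acc=28 shift=7
  byte[15]=0x18 cont=0 payload=0x18=24: acc |= 24<<7 -> acc=3100 shift=14 [end]
Varint 6: bytes[14:16] = 9C 18 -> value 3100 (2 byte(s))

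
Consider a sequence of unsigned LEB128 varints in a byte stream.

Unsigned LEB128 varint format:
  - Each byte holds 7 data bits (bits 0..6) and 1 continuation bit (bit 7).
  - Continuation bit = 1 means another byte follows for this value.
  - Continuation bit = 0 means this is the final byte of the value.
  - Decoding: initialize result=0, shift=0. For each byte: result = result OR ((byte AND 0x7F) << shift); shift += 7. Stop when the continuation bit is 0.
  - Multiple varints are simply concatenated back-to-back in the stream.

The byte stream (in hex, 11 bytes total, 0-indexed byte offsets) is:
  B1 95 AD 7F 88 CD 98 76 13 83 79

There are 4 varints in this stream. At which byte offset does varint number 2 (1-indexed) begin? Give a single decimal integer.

Answer: 4

Derivation:
  byte[0]=0xB1 cont=1 payload=0x31=49: acc |= 49<<0 -> acc=49 shift=7
  byte[1]=0x95 cont=1 payload=0x15=21: acc |= 21<<7 -> acc=2737 shift=14
  byte[2]=0xAD cont=1 payload=0x2D=45: acc |= 45<<14 -> acc=740017 shift=21
  byte[3]=0x7F cont=0 payload=0x7F=127: acc |= 127<<21 -> acc=267078321 shift=28 [end]
Varint 1: bytes[0:4] = B1 95 AD 7F -> value 267078321 (4 byte(s))
  byte[4]=0x88 cont=1 payload=0x08=8: acc |= 8<<0 -> acc=8 shift=7
  byte[5]=0xCD cont=1 payload=0x4D=77: acc |= 77<<7 -> acc=9864 shift=14
  byte[6]=0x98 cont=1 payload=0x18=24: acc |= 24<<14 -> acc=403080 shift=21
  byte[7]=0x76 cont=0 payload=0x76=118: acc |= 118<<21 -> acc=247867016 shift=28 [end]
Varint 2: bytes[4:8] = 88 CD 98 76 -> value 247867016 (4 byte(s))
  byte[8]=0x13 cont=0 payload=0x13=19: acc |= 19<<0 -> acc=19 shift=7 [end]
Varint 3: bytes[8:9] = 13 -> value 19 (1 byte(s))
  byte[9]=0x83 cont=1 payload=0x03=3: acc |= 3<<0 -> acc=3 shift=7
  byte[10]=0x79 cont=0 payload=0x79=121: acc |= 121<<7 -> acc=15491 shift=14 [end]
Varint 4: bytes[9:11] = 83 79 -> value 15491 (2 byte(s))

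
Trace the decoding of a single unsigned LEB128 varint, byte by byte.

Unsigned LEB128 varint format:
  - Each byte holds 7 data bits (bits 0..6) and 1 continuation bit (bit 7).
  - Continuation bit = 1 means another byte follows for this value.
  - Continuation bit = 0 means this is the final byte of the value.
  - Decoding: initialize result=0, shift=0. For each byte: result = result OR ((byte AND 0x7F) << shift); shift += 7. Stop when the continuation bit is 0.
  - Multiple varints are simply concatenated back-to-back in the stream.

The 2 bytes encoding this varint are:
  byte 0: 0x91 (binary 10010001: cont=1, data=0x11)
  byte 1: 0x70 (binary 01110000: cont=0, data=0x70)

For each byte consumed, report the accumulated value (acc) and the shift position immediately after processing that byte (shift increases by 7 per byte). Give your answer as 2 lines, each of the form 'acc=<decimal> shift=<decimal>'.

byte 0=0x91: payload=0x11=17, contrib = 17<<0 = 17; acc -> 17, shift -> 7
byte 1=0x70: payload=0x70=112, contrib = 112<<7 = 14336; acc -> 14353, shift -> 14

Answer: acc=17 shift=7
acc=14353 shift=14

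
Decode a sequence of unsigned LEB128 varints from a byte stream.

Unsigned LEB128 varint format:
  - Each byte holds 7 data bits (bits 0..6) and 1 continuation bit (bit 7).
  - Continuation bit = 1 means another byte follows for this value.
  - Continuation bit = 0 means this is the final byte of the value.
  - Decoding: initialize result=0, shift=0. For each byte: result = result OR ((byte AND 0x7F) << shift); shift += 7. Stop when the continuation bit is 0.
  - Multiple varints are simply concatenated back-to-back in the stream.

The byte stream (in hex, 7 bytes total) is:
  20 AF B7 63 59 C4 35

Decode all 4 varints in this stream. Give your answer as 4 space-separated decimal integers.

Answer: 32 1629103 89 6852

Derivation:
  byte[0]=0x20 cont=0 payload=0x20=32: acc |= 32<<0 -> acc=32 shift=7 [end]
Varint 1: bytes[0:1] = 20 -> value 32 (1 byte(s))
  byte[1]=0xAF cont=1 payload=0x2F=47: acc |= 47<<0 -> acc=47 shift=7
  byte[2]=0xB7 cont=1 payload=0x37=55: acc |= 55<<7 -> acc=7087 shift=14
  byte[3]=0x63 cont=0 payload=0x63=99: acc |= 99<<14 -> acc=1629103 shift=21 [end]
Varint 2: bytes[1:4] = AF B7 63 -> value 1629103 (3 byte(s))
  byte[4]=0x59 cont=0 payload=0x59=89: acc |= 89<<0 -> acc=89 shift=7 [end]
Varint 3: bytes[4:5] = 59 -> value 89 (1 byte(s))
  byte[5]=0xC4 cont=1 payload=0x44=68: acc |= 68<<0 -> acc=68 shift=7
  byte[6]=0x35 cont=0 payload=0x35=53: acc |= 53<<7 -> acc=6852 shift=14 [end]
Varint 4: bytes[5:7] = C4 35 -> value 6852 (2 byte(s))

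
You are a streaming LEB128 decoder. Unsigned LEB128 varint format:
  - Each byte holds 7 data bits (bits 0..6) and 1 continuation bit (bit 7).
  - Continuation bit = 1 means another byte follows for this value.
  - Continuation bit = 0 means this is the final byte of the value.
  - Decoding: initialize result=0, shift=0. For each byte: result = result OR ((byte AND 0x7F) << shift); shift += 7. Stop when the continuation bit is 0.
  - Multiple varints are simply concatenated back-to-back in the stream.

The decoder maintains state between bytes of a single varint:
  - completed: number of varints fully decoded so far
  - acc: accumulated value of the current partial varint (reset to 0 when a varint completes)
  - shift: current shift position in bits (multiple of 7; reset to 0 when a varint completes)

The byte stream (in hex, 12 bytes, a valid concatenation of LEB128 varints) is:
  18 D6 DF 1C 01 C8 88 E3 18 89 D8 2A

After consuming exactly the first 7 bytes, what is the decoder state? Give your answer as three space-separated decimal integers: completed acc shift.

Answer: 3 1096 14

Derivation:
byte[0]=0x18 cont=0 payload=0x18: varint #1 complete (value=24); reset -> completed=1 acc=0 shift=0
byte[1]=0xD6 cont=1 payload=0x56: acc |= 86<<0 -> completed=1 acc=86 shift=7
byte[2]=0xDF cont=1 payload=0x5F: acc |= 95<<7 -> completed=1 acc=12246 shift=14
byte[3]=0x1C cont=0 payload=0x1C: varint #2 complete (value=470998); reset -> completed=2 acc=0 shift=0
byte[4]=0x01 cont=0 payload=0x01: varint #3 complete (value=1); reset -> completed=3 acc=0 shift=0
byte[5]=0xC8 cont=1 payload=0x48: acc |= 72<<0 -> completed=3 acc=72 shift=7
byte[6]=0x88 cont=1 payload=0x08: acc |= 8<<7 -> completed=3 acc=1096 shift=14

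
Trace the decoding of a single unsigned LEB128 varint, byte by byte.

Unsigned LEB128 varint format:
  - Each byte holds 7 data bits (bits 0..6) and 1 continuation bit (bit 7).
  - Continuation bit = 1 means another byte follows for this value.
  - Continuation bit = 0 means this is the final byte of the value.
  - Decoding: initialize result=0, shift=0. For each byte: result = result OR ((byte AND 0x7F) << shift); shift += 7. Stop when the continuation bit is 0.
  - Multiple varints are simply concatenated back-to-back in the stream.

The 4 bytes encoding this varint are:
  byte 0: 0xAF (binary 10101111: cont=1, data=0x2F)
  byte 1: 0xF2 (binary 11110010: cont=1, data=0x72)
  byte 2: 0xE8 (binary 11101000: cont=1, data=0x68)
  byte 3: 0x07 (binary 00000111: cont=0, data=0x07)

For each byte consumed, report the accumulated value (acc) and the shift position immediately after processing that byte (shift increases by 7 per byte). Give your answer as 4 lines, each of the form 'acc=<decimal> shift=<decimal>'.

byte 0=0xAF: payload=0x2F=47, contrib = 47<<0 = 47; acc -> 47, shift -> 7
byte 1=0xF2: payload=0x72=114, contrib = 114<<7 = 14592; acc -> 14639, shift -> 14
byte 2=0xE8: payload=0x68=104, contrib = 104<<14 = 1703936; acc -> 1718575, shift -> 21
byte 3=0x07: payload=0x07=7, contrib = 7<<21 = 14680064; acc -> 16398639, shift -> 28

Answer: acc=47 shift=7
acc=14639 shift=14
acc=1718575 shift=21
acc=16398639 shift=28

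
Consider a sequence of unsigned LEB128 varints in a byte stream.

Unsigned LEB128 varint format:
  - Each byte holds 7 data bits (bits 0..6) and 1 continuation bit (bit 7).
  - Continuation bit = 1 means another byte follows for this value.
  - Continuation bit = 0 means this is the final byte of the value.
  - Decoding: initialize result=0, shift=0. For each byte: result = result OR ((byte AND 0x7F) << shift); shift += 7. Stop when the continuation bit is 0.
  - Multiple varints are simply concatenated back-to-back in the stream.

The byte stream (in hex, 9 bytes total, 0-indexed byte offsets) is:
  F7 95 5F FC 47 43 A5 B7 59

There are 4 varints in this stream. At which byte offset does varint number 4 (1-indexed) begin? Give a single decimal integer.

  byte[0]=0xF7 cont=1 payload=0x77=119: acc |= 119<<0 -> acc=119 shift=7
  byte[1]=0x95 cont=1 payload=0x15=21: acc |= 21<<7 -> acc=2807 shift=14
  byte[2]=0x5F cont=0 payload=0x5F=95: acc |= 95<<14 -> acc=1559287 shift=21 [end]
Varint 1: bytes[0:3] = F7 95 5F -> value 1559287 (3 byte(s))
  byte[3]=0xFC cont=1 payload=0x7C=124: acc |= 124<<0 -> acc=124 shift=7
  byte[4]=0x47 cont=0 payload=0x47=71: acc |= 71<<7 -> acc=9212 shift=14 [end]
Varint 2: bytes[3:5] = FC 47 -> value 9212 (2 byte(s))
  byte[5]=0x43 cont=0 payload=0x43=67: acc |= 67<<0 -> acc=67 shift=7 [end]
Varint 3: bytes[5:6] = 43 -> value 67 (1 byte(s))
  byte[6]=0xA5 cont=1 payload=0x25=37: acc |= 37<<0 -> acc=37 shift=7
  byte[7]=0xB7 cont=1 payload=0x37=55: acc |= 55<<7 -> acc=7077 shift=14
  byte[8]=0x59 cont=0 payload=0x59=89: acc |= 89<<14 -> acc=1465253 shift=21 [end]
Varint 4: bytes[6:9] = A5 B7 59 -> value 1465253 (3 byte(s))

Answer: 6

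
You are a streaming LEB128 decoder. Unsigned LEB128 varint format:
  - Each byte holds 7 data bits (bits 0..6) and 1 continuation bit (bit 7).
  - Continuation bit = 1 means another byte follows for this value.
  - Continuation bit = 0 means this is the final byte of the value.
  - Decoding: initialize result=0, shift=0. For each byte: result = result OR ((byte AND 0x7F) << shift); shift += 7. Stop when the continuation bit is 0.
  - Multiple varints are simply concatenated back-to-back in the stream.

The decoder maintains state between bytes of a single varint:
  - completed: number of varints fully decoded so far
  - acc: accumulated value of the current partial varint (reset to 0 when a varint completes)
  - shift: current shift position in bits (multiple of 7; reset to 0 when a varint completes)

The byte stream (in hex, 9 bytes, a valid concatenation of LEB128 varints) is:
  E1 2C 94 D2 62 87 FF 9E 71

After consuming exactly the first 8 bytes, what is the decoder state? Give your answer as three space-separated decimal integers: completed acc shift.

Answer: 2 507783 21

Derivation:
byte[0]=0xE1 cont=1 payload=0x61: acc |= 97<<0 -> completed=0 acc=97 shift=7
byte[1]=0x2C cont=0 payload=0x2C: varint #1 complete (value=5729); reset -> completed=1 acc=0 shift=0
byte[2]=0x94 cont=1 payload=0x14: acc |= 20<<0 -> completed=1 acc=20 shift=7
byte[3]=0xD2 cont=1 payload=0x52: acc |= 82<<7 -> completed=1 acc=10516 shift=14
byte[4]=0x62 cont=0 payload=0x62: varint #2 complete (value=1616148); reset -> completed=2 acc=0 shift=0
byte[5]=0x87 cont=1 payload=0x07: acc |= 7<<0 -> completed=2 acc=7 shift=7
byte[6]=0xFF cont=1 payload=0x7F: acc |= 127<<7 -> completed=2 acc=16263 shift=14
byte[7]=0x9E cont=1 payload=0x1E: acc |= 30<<14 -> completed=2 acc=507783 shift=21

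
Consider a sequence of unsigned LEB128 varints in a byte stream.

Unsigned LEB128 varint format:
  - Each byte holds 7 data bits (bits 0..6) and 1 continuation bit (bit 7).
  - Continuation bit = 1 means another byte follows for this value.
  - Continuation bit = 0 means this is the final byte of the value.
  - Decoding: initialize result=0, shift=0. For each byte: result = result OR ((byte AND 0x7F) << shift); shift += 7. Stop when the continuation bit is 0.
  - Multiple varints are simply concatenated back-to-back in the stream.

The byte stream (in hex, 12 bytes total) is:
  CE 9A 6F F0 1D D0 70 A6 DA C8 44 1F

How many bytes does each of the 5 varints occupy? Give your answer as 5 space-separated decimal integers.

Answer: 3 2 2 4 1

Derivation:
  byte[0]=0xCE cont=1 payload=0x4E=78: acc |= 78<<0 -> acc=78 shift=7
  byte[1]=0x9A cont=1 payload=0x1A=26: acc |= 26<<7 -> acc=3406 shift=14
  byte[2]=0x6F cont=0 payload=0x6F=111: acc |= 111<<14 -> acc=1822030 shift=21 [end]
Varint 1: bytes[0:3] = CE 9A 6F -> value 1822030 (3 byte(s))
  byte[3]=0xF0 cont=1 payload=0x70=112: acc |= 112<<0 -> acc=112 shift=7
  byte[4]=0x1D cont=0 payload=0x1D=29: acc |= 29<<7 -> acc=3824 shift=14 [end]
Varint 2: bytes[3:5] = F0 1D -> value 3824 (2 byte(s))
  byte[5]=0xD0 cont=1 payload=0x50=80: acc |= 80<<0 -> acc=80 shift=7
  byte[6]=0x70 cont=0 payload=0x70=112: acc |= 112<<7 -> acc=14416 shift=14 [end]
Varint 3: bytes[5:7] = D0 70 -> value 14416 (2 byte(s))
  byte[7]=0xA6 cont=1 payload=0x26=38: acc |= 38<<0 -> acc=38 shift=7
  byte[8]=0xDA cont=1 payload=0x5A=90: acc |= 90<<7 -> acc=11558 shift=14
  byte[9]=0xC8 cont=1 payload=0x48=72: acc |= 72<<14 -> acc=1191206 shift=21
  byte[10]=0x44 cont=0 payload=0x44=68: acc |= 68<<21 -> acc=143797542 shift=28 [end]
Varint 4: bytes[7:11] = A6 DA C8 44 -> value 143797542 (4 byte(s))
  byte[11]=0x1F cont=0 payload=0x1F=31: acc |= 31<<0 -> acc=31 shift=7 [end]
Varint 5: bytes[11:12] = 1F -> value 31 (1 byte(s))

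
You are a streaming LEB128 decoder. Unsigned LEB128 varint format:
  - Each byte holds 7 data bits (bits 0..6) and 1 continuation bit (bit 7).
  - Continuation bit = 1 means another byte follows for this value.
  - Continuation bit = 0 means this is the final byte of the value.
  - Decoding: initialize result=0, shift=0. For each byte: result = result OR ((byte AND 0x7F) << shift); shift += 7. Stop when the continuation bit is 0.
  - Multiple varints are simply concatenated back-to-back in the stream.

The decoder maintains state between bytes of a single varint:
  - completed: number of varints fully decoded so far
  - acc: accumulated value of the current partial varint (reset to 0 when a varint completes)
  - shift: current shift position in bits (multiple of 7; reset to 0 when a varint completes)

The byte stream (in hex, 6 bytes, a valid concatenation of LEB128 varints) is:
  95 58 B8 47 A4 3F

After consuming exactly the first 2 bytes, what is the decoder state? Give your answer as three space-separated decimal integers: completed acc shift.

Answer: 1 0 0

Derivation:
byte[0]=0x95 cont=1 payload=0x15: acc |= 21<<0 -> completed=0 acc=21 shift=7
byte[1]=0x58 cont=0 payload=0x58: varint #1 complete (value=11285); reset -> completed=1 acc=0 shift=0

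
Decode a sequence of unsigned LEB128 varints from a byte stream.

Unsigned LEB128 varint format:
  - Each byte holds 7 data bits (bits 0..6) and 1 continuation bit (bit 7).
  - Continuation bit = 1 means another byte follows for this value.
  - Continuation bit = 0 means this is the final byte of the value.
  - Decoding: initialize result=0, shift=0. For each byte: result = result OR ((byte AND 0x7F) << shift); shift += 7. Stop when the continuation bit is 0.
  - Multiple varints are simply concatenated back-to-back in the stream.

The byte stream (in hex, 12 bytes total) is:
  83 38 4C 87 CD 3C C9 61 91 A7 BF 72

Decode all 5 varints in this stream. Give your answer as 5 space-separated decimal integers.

  byte[0]=0x83 cont=1 payload=0x03=3: acc |= 3<<0 -> acc=3 shift=7
  byte[1]=0x38 cont=0 payload=0x38=56: acc |= 56<<7 -> acc=7171 shift=14 [end]
Varint 1: bytes[0:2] = 83 38 -> value 7171 (2 byte(s))
  byte[2]=0x4C cont=0 payload=0x4C=76: acc |= 76<<0 -> acc=76 shift=7 [end]
Varint 2: bytes[2:3] = 4C -> value 76 (1 byte(s))
  byte[3]=0x87 cont=1 payload=0x07=7: acc |= 7<<0 -> acc=7 shift=7
  byte[4]=0xCD cont=1 payload=0x4D=77: acc |= 77<<7 -> acc=9863 shift=14
  byte[5]=0x3C cont=0 payload=0x3C=60: acc |= 60<<14 -> acc=992903 shift=21 [end]
Varint 3: bytes[3:6] = 87 CD 3C -> value 992903 (3 byte(s))
  byte[6]=0xC9 cont=1 payload=0x49=73: acc |= 73<<0 -> acc=73 shift=7
  byte[7]=0x61 cont=0 payload=0x61=97: acc |= 97<<7 -> acc=12489 shift=14 [end]
Varint 4: bytes[6:8] = C9 61 -> value 12489 (2 byte(s))
  byte[8]=0x91 cont=1 payload=0x11=17: acc |= 17<<0 -> acc=17 shift=7
  byte[9]=0xA7 cont=1 payload=0x27=39: acc |= 39<<7 -> acc=5009 shift=14
  byte[10]=0xBF cont=1 payload=0x3F=63: acc |= 63<<14 -> acc=1037201 shift=21
  byte[11]=0x72 cont=0 payload=0x72=114: acc |= 114<<21 -> acc=240112529 shift=28 [end]
Varint 5: bytes[8:12] = 91 A7 BF 72 -> value 240112529 (4 byte(s))

Answer: 7171 76 992903 12489 240112529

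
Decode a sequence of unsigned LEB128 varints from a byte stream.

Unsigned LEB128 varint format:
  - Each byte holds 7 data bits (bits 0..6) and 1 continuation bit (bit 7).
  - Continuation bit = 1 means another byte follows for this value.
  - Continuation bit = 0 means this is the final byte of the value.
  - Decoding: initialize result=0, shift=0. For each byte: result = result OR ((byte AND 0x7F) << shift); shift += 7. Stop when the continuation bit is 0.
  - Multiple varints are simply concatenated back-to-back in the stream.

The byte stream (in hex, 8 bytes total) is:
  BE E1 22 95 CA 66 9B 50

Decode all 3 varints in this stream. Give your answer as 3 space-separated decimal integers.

Answer: 569534 1680661 10267

Derivation:
  byte[0]=0xBE cont=1 payload=0x3E=62: acc |= 62<<0 -> acc=62 shift=7
  byte[1]=0xE1 cont=1 payload=0x61=97: acc |= 97<<7 -> acc=12478 shift=14
  byte[2]=0x22 cont=0 payload=0x22=34: acc |= 34<<14 -> acc=569534 shift=21 [end]
Varint 1: bytes[0:3] = BE E1 22 -> value 569534 (3 byte(s))
  byte[3]=0x95 cont=1 payload=0x15=21: acc |= 21<<0 -> acc=21 shift=7
  byte[4]=0xCA cont=1 payload=0x4A=74: acc |= 74<<7 -> acc=9493 shift=14
  byte[5]=0x66 cont=0 payload=0x66=102: acc |= 102<<14 -> acc=1680661 shift=21 [end]
Varint 2: bytes[3:6] = 95 CA 66 -> value 1680661 (3 byte(s))
  byte[6]=0x9B cont=1 payload=0x1B=27: acc |= 27<<0 -> acc=27 shift=7
  byte[7]=0x50 cont=0 payload=0x50=80: acc |= 80<<7 -> acc=10267 shift=14 [end]
Varint 3: bytes[6:8] = 9B 50 -> value 10267 (2 byte(s))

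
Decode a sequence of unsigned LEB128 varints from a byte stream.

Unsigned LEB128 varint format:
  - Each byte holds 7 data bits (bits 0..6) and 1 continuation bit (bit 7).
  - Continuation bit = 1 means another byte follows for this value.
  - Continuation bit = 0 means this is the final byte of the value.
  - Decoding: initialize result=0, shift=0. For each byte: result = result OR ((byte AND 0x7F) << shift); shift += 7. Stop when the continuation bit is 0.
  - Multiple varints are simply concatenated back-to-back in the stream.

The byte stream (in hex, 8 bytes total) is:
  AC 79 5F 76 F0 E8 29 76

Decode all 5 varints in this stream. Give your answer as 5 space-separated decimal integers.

Answer: 15532 95 118 685168 118

Derivation:
  byte[0]=0xAC cont=1 payload=0x2C=44: acc |= 44<<0 -> acc=44 shift=7
  byte[1]=0x79 cont=0 payload=0x79=121: acc |= 121<<7 -> acc=15532 shift=14 [end]
Varint 1: bytes[0:2] = AC 79 -> value 15532 (2 byte(s))
  byte[2]=0x5F cont=0 payload=0x5F=95: acc |= 95<<0 -> acc=95 shift=7 [end]
Varint 2: bytes[2:3] = 5F -> value 95 (1 byte(s))
  byte[3]=0x76 cont=0 payload=0x76=118: acc |= 118<<0 -> acc=118 shift=7 [end]
Varint 3: bytes[3:4] = 76 -> value 118 (1 byte(s))
  byte[4]=0xF0 cont=1 payload=0x70=112: acc |= 112<<0 -> acc=112 shift=7
  byte[5]=0xE8 cont=1 payload=0x68=104: acc |= 104<<7 -> acc=13424 shift=14
  byte[6]=0x29 cont=0 payload=0x29=41: acc |= 41<<14 -> acc=685168 shift=21 [end]
Varint 4: bytes[4:7] = F0 E8 29 -> value 685168 (3 byte(s))
  byte[7]=0x76 cont=0 payload=0x76=118: acc |= 118<<0 -> acc=118 shift=7 [end]
Varint 5: bytes[7:8] = 76 -> value 118 (1 byte(s))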